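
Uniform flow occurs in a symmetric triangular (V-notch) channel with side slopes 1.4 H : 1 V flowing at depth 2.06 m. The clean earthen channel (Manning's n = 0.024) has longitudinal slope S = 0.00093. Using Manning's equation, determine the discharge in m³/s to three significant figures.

6.71 m³/s

A = z·y² = 1.4×2.06² = 5.941 m²
P = 2y√(1+z²) = 2×2.06×√(1+1.4²) = 7.088 m
R = A/P = 5.941/7.088 = 0.8381 m
Q = (1/n)·A·R^(2/3)·S^(1/2) = (1/0.024) × 5.941 × 0.8381^(2/3) × 0.00093^(1/2) = 6.711 m³/s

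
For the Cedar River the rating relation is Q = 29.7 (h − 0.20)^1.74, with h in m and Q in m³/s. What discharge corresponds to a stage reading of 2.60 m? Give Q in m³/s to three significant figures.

Q = 29.7 × (2.60 − 0.20)^1.74 = 29.7 × 2.4^1.74 = 136.2 m³/s

136 m³/s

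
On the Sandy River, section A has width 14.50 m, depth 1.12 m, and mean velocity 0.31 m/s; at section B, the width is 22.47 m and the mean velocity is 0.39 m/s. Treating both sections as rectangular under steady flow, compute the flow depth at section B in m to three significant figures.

Q = A₁V₁ = (14.50×1.12) × 0.31 = 5.034 m³/s
d₂ = Q/(b₂ V₂) = 5.034/(22.47×0.39) = 0.5745 m

0.574 m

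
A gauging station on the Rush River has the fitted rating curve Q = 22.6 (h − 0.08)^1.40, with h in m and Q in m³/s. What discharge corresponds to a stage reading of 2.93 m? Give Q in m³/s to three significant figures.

97.9 m³/s

Q = 22.6 × (2.93 − 0.08)^1.40 = 22.6 × 2.85^1.40 = 97.92 m³/s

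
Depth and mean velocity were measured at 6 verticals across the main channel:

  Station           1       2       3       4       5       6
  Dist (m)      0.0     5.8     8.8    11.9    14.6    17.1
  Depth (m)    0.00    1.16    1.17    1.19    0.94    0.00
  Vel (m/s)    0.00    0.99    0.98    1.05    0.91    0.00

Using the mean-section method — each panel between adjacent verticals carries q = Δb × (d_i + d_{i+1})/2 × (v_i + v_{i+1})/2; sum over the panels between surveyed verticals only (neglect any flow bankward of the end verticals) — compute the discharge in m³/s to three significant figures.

Panel 1-2: Δb = 5.8 m, d̄ = (0.00+1.16)/2 = 0.58, v̄ = (0.00+0.99)/2 = 0.495 → q = 5.8×0.58×0.495 = 1.665 m³/s
Panel 2-3: Δb = 3 m, d̄ = (1.16+1.17)/2 = 1.165, v̄ = (0.99+0.98)/2 = 0.985 → q = 3×1.165×0.985 = 3.443 m³/s
Panel 3-4: Δb = 3.1 m, d̄ = (1.17+1.19)/2 = 1.18, v̄ = (0.98+1.05)/2 = 1.015 → q = 3.1×1.18×1.015 = 3.713 m³/s
Panel 4-5: Δb = 2.7 m, d̄ = (1.19+0.94)/2 = 1.065, v̄ = (1.05+0.91)/2 = 0.98 → q = 2.7×1.065×0.98 = 2.818 m³/s
Panel 5-6: Δb = 2.5 m, d̄ = (0.94+0.00)/2 = 0.47, v̄ = (0.91+0.00)/2 = 0.455 → q = 2.5×0.47×0.455 = 0.5346 m³/s
Q = Σ q = 12.17 m³/s

12.2 m³/s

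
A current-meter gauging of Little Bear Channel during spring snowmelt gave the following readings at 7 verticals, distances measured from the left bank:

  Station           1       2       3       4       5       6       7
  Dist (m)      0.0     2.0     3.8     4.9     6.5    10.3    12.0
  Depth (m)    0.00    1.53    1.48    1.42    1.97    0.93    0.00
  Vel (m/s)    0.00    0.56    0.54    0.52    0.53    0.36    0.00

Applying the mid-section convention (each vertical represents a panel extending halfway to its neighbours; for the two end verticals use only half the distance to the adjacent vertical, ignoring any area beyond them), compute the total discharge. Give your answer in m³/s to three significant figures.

w_2 = (3.8 − 0.0)/2 = 1.9 m; q_2 = 0.56 × 1.53 × 1.9 = 1.628 m³/s
w_3 = (4.9 − 2.0)/2 = 1.45 m; q_3 = 0.54 × 1.48 × 1.45 = 1.159 m³/s
w_4 = (6.5 − 3.8)/2 = 1.35 m; q_4 = 0.52 × 1.42 × 1.35 = 0.9968 m³/s
w_5 = (10.3 − 4.9)/2 = 2.7 m; q_5 = 0.53 × 1.97 × 2.7 = 2.819 m³/s
w_6 = (12.0 − 6.5)/2 = 2.75 m; q_6 = 0.36 × 0.93 × 2.75 = 0.9207 m³/s
Stations 1, 7 contribute zero (depth or velocity is 0).
Q = Σ qᵢ = 7.523 m³/s

7.52 m³/s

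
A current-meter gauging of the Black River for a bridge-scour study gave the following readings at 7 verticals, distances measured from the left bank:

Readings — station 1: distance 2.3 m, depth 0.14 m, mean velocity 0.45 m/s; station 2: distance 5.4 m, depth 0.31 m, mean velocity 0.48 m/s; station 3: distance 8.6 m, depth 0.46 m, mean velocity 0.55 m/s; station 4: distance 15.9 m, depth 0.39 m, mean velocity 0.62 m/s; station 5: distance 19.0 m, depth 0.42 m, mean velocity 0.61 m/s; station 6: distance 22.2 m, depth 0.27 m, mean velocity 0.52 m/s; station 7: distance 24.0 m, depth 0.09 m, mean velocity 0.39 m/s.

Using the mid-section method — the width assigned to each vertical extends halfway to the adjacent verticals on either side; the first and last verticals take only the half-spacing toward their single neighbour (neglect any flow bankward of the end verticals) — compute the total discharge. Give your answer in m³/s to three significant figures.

w_1 = (5.4 − 2.3)/2 = 1.55 m; q_1 = 0.45 × 0.14 × 1.55 = 0.09765 m³/s
w_2 = (8.6 − 2.3)/2 = 3.15 m; q_2 = 0.48 × 0.31 × 3.15 = 0.4687 m³/s
w_3 = (15.9 − 5.4)/2 = 5.25 m; q_3 = 0.55 × 0.46 × 5.25 = 1.328 m³/s
w_4 = (19.0 − 8.6)/2 = 5.2 m; q_4 = 0.62 × 0.39 × 5.2 = 1.257 m³/s
w_5 = (22.2 − 15.9)/2 = 3.15 m; q_5 = 0.61 × 0.42 × 3.15 = 0.8070 m³/s
w_6 = (24.0 − 19.0)/2 = 2.5 m; q_6 = 0.52 × 0.27 × 2.5 = 0.3510 m³/s
w_7 = (24.0 − 22.2)/2 = 0.9 m; q_7 = 0.39 × 0.09 × 0.9 = 0.03159 m³/s
Q = Σ qᵢ = 4.342 m³/s

4.34 m³/s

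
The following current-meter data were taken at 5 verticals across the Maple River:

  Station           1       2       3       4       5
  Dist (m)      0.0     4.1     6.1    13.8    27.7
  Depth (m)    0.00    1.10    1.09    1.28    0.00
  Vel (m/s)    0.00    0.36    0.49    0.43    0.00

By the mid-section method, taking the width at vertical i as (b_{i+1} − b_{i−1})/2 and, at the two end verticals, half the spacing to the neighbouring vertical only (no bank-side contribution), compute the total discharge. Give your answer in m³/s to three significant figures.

w_2 = (6.1 − 0.0)/2 = 3.05 m; q_2 = 0.36 × 1.10 × 3.05 = 1.208 m³/s
w_3 = (13.8 − 4.1)/2 = 4.85 m; q_3 = 0.49 × 1.09 × 4.85 = 2.590 m³/s
w_4 = (27.7 − 6.1)/2 = 10.8 m; q_4 = 0.43 × 1.28 × 10.8 = 5.944 m³/s
Stations 1, 5 contribute zero (depth or velocity is 0).
Q = Σ qᵢ = 9.743 m³/s

9.74 m³/s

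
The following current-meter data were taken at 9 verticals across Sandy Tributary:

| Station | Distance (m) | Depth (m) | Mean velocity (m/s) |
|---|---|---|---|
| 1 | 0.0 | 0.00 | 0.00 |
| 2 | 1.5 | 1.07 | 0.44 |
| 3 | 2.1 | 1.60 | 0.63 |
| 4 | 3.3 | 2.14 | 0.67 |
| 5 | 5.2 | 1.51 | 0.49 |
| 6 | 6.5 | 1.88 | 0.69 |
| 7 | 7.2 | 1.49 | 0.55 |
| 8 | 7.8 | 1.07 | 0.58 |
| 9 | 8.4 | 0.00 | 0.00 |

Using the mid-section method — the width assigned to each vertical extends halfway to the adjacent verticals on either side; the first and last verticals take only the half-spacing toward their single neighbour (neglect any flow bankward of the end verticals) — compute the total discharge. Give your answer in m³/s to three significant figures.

7.01 m³/s

w_2 = (2.1 − 0.0)/2 = 1.05 m; q_2 = 0.44 × 1.07 × 1.05 = 0.4943 m³/s
w_3 = (3.3 − 1.5)/2 = 0.9 m; q_3 = 0.63 × 1.60 × 0.9 = 0.9072 m³/s
w_4 = (5.2 − 2.1)/2 = 1.55 m; q_4 = 0.67 × 2.14 × 1.55 = 2.222 m³/s
w_5 = (6.5 − 3.3)/2 = 1.6 m; q_5 = 0.49 × 1.51 × 1.6 = 1.184 m³/s
w_6 = (7.2 − 5.2)/2 = 1 m; q_6 = 0.69 × 1.88 × 1 = 1.297 m³/s
w_7 = (7.8 − 6.5)/2 = 0.65 m; q_7 = 0.55 × 1.49 × 0.65 = 0.5327 m³/s
w_8 = (8.4 − 7.2)/2 = 0.6 m; q_8 = 0.58 × 1.07 × 0.6 = 0.3724 m³/s
Stations 1, 9 contribute zero (depth or velocity is 0).
Q = Σ qᵢ = 7.010 m³/s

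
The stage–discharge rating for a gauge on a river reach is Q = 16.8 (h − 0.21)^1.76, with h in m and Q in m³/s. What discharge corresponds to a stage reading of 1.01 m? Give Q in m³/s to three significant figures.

11.3 m³/s

Q = 16.8 × (1.01 − 0.21)^1.76 = 16.8 × 0.8^1.76 = 11.34 m³/s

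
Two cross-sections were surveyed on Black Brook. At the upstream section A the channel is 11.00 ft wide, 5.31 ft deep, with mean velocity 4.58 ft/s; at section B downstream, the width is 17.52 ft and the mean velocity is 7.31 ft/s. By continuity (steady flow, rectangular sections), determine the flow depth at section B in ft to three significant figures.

Q = A₁V₁ = (11.00×5.31) × 4.58 = 267.5 ft³/s
d₂ = Q/(b₂ V₂) = 267.5/(17.52×7.31) = 2.089 ft

2.09 ft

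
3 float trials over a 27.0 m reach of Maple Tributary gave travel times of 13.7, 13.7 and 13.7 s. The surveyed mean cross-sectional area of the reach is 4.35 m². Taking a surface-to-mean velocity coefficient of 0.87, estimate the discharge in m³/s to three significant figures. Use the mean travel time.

t̄ = (13.7 + 13.7 + 13.7) / 3 = 13.7 s
v_surface = L / t̄ = 27.0 / 13.7 = 1.971 m/s
v_mean = 0.87 × 1.971 = 1.715 m/s
Q = A × v_mean = 4.35 × 1.715 = 7.459 m³/s

7.46 m³/s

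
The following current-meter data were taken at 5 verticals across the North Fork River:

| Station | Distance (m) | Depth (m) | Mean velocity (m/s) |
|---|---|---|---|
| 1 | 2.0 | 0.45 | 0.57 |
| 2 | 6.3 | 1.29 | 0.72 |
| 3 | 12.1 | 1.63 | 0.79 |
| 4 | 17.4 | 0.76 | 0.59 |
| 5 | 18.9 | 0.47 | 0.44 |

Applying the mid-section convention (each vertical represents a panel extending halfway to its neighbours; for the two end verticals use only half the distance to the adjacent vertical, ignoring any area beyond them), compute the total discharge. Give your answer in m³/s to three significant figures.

w_1 = (6.3 − 2.0)/2 = 2.15 m; q_1 = 0.57 × 0.45 × 2.15 = 0.5515 m³/s
w_2 = (12.1 − 2.0)/2 = 5.05 m; q_2 = 0.72 × 1.29 × 5.05 = 4.690 m³/s
w_3 = (17.4 − 6.3)/2 = 5.55 m; q_3 = 0.79 × 1.63 × 5.55 = 7.147 m³/s
w_4 = (18.9 − 12.1)/2 = 3.4 m; q_4 = 0.59 × 0.76 × 3.4 = 1.525 m³/s
w_5 = (18.9 − 17.4)/2 = 0.75 m; q_5 = 0.44 × 0.47 × 0.75 = 0.1551 m³/s
Q = Σ qᵢ = 14.07 m³/s

14.1 m³/s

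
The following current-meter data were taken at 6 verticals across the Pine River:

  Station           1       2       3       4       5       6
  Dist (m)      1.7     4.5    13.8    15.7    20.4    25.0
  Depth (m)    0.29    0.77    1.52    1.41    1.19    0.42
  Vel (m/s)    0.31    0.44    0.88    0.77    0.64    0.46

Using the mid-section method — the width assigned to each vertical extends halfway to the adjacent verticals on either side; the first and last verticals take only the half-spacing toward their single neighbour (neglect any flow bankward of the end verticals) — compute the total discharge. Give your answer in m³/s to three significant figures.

w_1 = (4.5 − 1.7)/2 = 1.4 m; q_1 = 0.31 × 0.29 × 1.4 = 0.1259 m³/s
w_2 = (13.8 − 1.7)/2 = 6.05 m; q_2 = 0.44 × 0.77 × 6.05 = 2.050 m³/s
w_3 = (15.7 − 4.5)/2 = 5.6 m; q_3 = 0.88 × 1.52 × 5.6 = 7.491 m³/s
w_4 = (20.4 − 13.8)/2 = 3.3 m; q_4 = 0.77 × 1.41 × 3.3 = 3.583 m³/s
w_5 = (25.0 − 15.7)/2 = 4.65 m; q_5 = 0.64 × 1.19 × 4.65 = 3.541 m³/s
w_6 = (25.0 − 20.4)/2 = 2.3 m; q_6 = 0.46 × 0.42 × 2.3 = 0.4444 m³/s
Q = Σ qᵢ = 17.23 m³/s

17.2 m³/s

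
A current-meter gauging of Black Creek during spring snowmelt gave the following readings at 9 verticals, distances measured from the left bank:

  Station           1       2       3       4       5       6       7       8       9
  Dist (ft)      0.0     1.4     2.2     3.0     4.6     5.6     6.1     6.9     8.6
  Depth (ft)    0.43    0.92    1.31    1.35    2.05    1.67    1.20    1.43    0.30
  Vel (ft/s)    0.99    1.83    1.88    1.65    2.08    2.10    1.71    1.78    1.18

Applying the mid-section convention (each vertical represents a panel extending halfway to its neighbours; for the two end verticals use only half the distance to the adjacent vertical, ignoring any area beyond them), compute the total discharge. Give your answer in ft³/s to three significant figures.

w_1 = (1.4 − 0.0)/2 = 0.7 ft; q_1 = 0.99 × 0.43 × 0.7 = 0.2980 ft³/s
w_2 = (2.2 − 0.0)/2 = 1.1 ft; q_2 = 1.83 × 0.92 × 1.1 = 1.852 ft³/s
w_3 = (3.0 − 1.4)/2 = 0.8 ft; q_3 = 1.88 × 1.31 × 0.8 = 1.970 ft³/s
w_4 = (4.6 − 2.2)/2 = 1.2 ft; q_4 = 1.65 × 1.35 × 1.2 = 2.673 ft³/s
w_5 = (5.6 − 3.0)/2 = 1.3 ft; q_5 = 2.08 × 2.05 × 1.3 = 5.543 ft³/s
w_6 = (6.1 − 4.6)/2 = 0.75 ft; q_6 = 2.10 × 1.67 × 0.75 = 2.630 ft³/s
w_7 = (6.9 − 5.6)/2 = 0.65 ft; q_7 = 1.71 × 1.20 × 0.65 = 1.334 ft³/s
w_8 = (8.6 − 6.1)/2 = 1.25 ft; q_8 = 1.78 × 1.43 × 1.25 = 3.182 ft³/s
w_9 = (8.6 − 6.9)/2 = 0.85 ft; q_9 = 1.18 × 0.30 × 0.85 = 0.3009 ft³/s
Q = Σ qᵢ = 19.78 ft³/s

19.8 ft³/s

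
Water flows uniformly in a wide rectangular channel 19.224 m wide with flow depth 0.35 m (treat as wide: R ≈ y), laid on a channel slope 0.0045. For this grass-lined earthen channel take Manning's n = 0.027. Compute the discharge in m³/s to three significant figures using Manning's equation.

8.30 m³/s

A = b·y = 19.224 × 0.35 = 6.728 m²
Wide channel: R ≈ y = 0.35 m
Q = (1/n)·A·R^(2/3)·S^(1/2) = (1/0.027) × 6.728 × 0.3500^(2/3) × 0.0045^(1/2) = 8.302 m³/s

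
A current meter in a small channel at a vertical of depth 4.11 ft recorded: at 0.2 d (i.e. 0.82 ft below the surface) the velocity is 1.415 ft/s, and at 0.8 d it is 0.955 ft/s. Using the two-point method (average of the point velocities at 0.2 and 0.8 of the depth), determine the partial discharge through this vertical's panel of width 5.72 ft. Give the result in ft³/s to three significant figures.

27.9 ft³/s

v̄ = (1.415 + 0.955) / 2 = 1.185 ft/s
q = v̄ × d × w = 1.185 × 4.11 × 5.72 = 27.86 ft³/s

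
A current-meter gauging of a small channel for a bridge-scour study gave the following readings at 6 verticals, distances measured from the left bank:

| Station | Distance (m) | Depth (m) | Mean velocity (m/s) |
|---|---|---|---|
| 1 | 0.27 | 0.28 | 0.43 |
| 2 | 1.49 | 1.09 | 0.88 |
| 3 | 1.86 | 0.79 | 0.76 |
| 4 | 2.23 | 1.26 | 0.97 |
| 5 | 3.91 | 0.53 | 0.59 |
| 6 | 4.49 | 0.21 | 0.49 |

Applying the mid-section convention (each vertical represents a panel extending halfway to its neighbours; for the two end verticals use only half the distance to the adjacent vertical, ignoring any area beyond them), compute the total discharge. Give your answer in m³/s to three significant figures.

2.69 m³/s

w_1 = (1.49 − 0.27)/2 = 0.61 m; q_1 = 0.43 × 0.28 × 0.61 = 0.07344 m³/s
w_2 = (1.86 − 0.27)/2 = 0.795 m; q_2 = 0.88 × 1.09 × 0.795 = 0.7626 m³/s
w_3 = (2.23 − 1.49)/2 = 0.37 m; q_3 = 0.76 × 0.79 × 0.37 = 0.2221 m³/s
w_4 = (3.91 − 1.86)/2 = 1.025 m; q_4 = 0.97 × 1.26 × 1.025 = 1.253 m³/s
w_5 = (4.49 − 2.23)/2 = 1.13 m; q_5 = 0.59 × 0.53 × 1.13 = 0.3534 m³/s
w_6 = (4.49 − 3.91)/2 = 0.29 m; q_6 = 0.49 × 0.21 × 0.29 = 0.02984 m³/s
Q = Σ qᵢ = 2.694 m³/s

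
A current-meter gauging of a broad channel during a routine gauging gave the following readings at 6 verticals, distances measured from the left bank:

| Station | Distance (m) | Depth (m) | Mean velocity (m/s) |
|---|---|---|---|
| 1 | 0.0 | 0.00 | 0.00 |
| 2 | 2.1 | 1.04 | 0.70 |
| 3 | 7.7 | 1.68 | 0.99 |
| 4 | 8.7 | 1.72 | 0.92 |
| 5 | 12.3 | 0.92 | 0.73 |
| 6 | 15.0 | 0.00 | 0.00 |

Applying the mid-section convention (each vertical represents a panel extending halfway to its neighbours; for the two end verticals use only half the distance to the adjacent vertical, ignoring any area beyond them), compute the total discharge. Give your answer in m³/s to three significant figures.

14.0 m³/s

w_2 = (7.7 − 0.0)/2 = 3.85 m; q_2 = 0.70 × 1.04 × 3.85 = 2.803 m³/s
w_3 = (8.7 − 2.1)/2 = 3.3 m; q_3 = 0.99 × 1.68 × 3.3 = 5.489 m³/s
w_4 = (12.3 − 7.7)/2 = 2.3 m; q_4 = 0.92 × 1.72 × 2.3 = 3.640 m³/s
w_5 = (15.0 − 8.7)/2 = 3.15 m; q_5 = 0.73 × 0.92 × 3.15 = 2.116 m³/s
Stations 1, 6 contribute zero (depth or velocity is 0).
Q = Σ qᵢ = 14.05 m³/s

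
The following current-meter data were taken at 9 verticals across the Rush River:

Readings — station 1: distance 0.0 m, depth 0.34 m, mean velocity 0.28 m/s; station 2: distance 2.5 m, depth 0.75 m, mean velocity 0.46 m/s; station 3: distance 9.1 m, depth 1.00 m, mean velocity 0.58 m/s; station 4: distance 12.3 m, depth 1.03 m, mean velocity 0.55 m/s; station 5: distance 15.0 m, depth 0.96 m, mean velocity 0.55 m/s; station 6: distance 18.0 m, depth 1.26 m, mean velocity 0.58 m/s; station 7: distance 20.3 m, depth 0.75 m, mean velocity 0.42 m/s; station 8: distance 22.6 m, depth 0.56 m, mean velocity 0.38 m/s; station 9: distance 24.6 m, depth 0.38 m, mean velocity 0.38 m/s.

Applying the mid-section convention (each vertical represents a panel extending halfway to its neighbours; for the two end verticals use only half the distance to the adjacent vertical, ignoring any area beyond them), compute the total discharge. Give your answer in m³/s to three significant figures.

11.0 m³/s

w_1 = (2.5 − 0.0)/2 = 1.25 m; q_1 = 0.28 × 0.34 × 1.25 = 0.1190 m³/s
w_2 = (9.1 − 0.0)/2 = 4.55 m; q_2 = 0.46 × 0.75 × 4.55 = 1.570 m³/s
w_3 = (12.3 − 2.5)/2 = 4.9 m; q_3 = 0.58 × 1.00 × 4.9 = 2.842 m³/s
w_4 = (15.0 − 9.1)/2 = 2.95 m; q_4 = 0.55 × 1.03 × 2.95 = 1.671 m³/s
w_5 = (18.0 − 12.3)/2 = 2.85 m; q_5 = 0.55 × 0.96 × 2.85 = 1.505 m³/s
w_6 = (20.3 − 15.0)/2 = 2.65 m; q_6 = 0.58 × 1.26 × 2.65 = 1.937 m³/s
w_7 = (22.6 − 18.0)/2 = 2.3 m; q_7 = 0.42 × 0.75 × 2.3 = 0.7245 m³/s
w_8 = (24.6 − 20.3)/2 = 2.15 m; q_8 = 0.38 × 0.56 × 2.15 = 0.4575 m³/s
w_9 = (24.6 − 22.6)/2 = 1 m; q_9 = 0.38 × 0.38 × 1 = 0.1444 m³/s
Q = Σ qᵢ = 10.97 m³/s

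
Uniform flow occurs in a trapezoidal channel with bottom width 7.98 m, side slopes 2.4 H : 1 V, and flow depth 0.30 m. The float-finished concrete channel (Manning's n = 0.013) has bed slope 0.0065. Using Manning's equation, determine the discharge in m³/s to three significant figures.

6.82 m³/s

A = (b + z·y)·y = (7.98 + 2.4×0.30)×0.30 = 2.610 m²
P = b + 2y√(1+z²) = 7.98 + 2×0.30×√(1+2.4²) = 9.540 m
R = A/P = 2.610/9.540 = 0.2736 m
Q = (1/n)·A·R^(2/3)·S^(1/2) = (1/0.013) × 2.610 × 0.2736^(2/3) × 0.0065^(1/2) = 6.822 m³/s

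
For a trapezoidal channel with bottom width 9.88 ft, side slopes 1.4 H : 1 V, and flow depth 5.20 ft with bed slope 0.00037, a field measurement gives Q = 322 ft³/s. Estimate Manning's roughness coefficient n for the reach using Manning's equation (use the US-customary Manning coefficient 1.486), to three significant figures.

0.0172

A = (b + z·y)·y = (9.88 + 1.4×5.20)×5.20 = 89.23 ft²
P = b + 2y√(1+z²) = 9.88 + 2×5.20×√(1+1.4²) = 27.77 ft
R = A/P = 89.23/27.77 = 3.213 ft
n = (1.486/Q)·A·R^(2/3)·S^(1/2) = (1.486/322) × 89.23 × 2.177 × 0.01924 = 0.01725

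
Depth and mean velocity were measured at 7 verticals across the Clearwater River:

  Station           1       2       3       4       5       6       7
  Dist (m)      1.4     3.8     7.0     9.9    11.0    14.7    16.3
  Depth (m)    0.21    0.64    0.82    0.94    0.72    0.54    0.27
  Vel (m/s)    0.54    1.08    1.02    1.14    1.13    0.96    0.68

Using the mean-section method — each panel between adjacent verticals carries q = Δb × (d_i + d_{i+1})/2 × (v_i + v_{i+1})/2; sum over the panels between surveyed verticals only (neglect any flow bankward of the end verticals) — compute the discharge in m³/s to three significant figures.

10.0 m³/s

Panel 1-2: Δb = 2.4 m, d̄ = (0.21+0.64)/2 = 0.425, v̄ = (0.54+1.08)/2 = 0.81 → q = 2.4×0.425×0.81 = 0.8262 m³/s
Panel 2-3: Δb = 3.2 m, d̄ = (0.64+0.82)/2 = 0.73, v̄ = (1.08+1.02)/2 = 1.05 → q = 3.2×0.73×1.05 = 2.453 m³/s
Panel 3-4: Δb = 2.9 m, d̄ = (0.82+0.94)/2 = 0.88, v̄ = (1.02+1.14)/2 = 1.08 → q = 2.9×0.88×1.08 = 2.756 m³/s
Panel 4-5: Δb = 1.1 m, d̄ = (0.94+0.72)/2 = 0.83, v̄ = (1.14+1.13)/2 = 1.135 → q = 1.1×0.83×1.135 = 1.036 m³/s
Panel 5-6: Δb = 3.7 m, d̄ = (0.72+0.54)/2 = 0.63, v̄ = (1.13+0.96)/2 = 1.045 → q = 3.7×0.63×1.045 = 2.436 m³/s
Panel 6-7: Δb = 1.6 m, d̄ = (0.54+0.27)/2 = 0.405, v̄ = (0.96+0.68)/2 = 0.82 → q = 1.6×0.405×0.82 = 0.5314 m³/s
Q = Σ q = 10.04 m³/s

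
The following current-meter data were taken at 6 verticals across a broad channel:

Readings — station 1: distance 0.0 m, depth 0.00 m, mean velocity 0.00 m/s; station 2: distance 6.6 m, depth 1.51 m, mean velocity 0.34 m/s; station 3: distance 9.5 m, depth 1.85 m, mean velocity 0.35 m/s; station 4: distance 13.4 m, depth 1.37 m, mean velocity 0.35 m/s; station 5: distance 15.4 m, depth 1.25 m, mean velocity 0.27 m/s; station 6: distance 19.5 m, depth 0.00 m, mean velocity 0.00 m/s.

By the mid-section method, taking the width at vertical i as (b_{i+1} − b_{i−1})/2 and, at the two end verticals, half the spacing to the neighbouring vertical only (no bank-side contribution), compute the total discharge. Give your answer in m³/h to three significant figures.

25500 m³/h

w_2 = (9.5 − 0.0)/2 = 4.75 m; q_2 = 0.34 × 1.51 × 4.75 = 2.439 m³/s
w_3 = (13.4 − 6.6)/2 = 3.4 m; q_3 = 0.35 × 1.85 × 3.4 = 2.202 m³/s
w_4 = (15.4 − 9.5)/2 = 2.95 m; q_4 = 0.35 × 1.37 × 2.95 = 1.415 m³/s
w_5 = (19.5 − 13.4)/2 = 3.05 m; q_5 = 0.27 × 1.25 × 3.05 = 1.029 m³/s
Stations 1, 6 contribute zero (depth or velocity is 0).
Q = Σ qᵢ = 7.084 m³/s
= 7.084 × 3600 = 25500 m³/h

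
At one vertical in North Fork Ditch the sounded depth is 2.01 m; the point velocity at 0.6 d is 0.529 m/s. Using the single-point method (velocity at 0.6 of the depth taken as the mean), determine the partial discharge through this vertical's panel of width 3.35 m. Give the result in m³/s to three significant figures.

3.56 m³/s

v̄ = v₀.₆ = 0.529 m/s
q = v̄ × d × w = 0.5290 × 2.01 × 3.35 = 3.562 m³/s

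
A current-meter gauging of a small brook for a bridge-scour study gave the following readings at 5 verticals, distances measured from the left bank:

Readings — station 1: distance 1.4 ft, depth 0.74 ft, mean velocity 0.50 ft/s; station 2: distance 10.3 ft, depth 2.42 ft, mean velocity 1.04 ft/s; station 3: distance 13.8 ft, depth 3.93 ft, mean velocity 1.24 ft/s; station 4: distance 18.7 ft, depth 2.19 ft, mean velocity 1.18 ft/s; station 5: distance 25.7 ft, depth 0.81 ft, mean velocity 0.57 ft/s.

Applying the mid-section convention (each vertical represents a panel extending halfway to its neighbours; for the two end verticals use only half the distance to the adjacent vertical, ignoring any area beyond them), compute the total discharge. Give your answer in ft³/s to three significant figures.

54.7 ft³/s

w_1 = (10.3 − 1.4)/2 = 4.45 ft; q_1 = 0.50 × 0.74 × 4.45 = 1.647 ft³/s
w_2 = (13.8 − 1.4)/2 = 6.2 ft; q_2 = 1.04 × 2.42 × 6.2 = 15.60 ft³/s
w_3 = (18.7 − 10.3)/2 = 4.2 ft; q_3 = 1.24 × 3.93 × 4.2 = 20.47 ft³/s
w_4 = (25.7 − 13.8)/2 = 5.95 ft; q_4 = 1.18 × 2.19 × 5.95 = 15.38 ft³/s
w_5 = (25.7 − 18.7)/2 = 3.5 ft; q_5 = 0.57 × 0.81 × 3.5 = 1.616 ft³/s
Q = Σ qᵢ = 54.71 ft³/s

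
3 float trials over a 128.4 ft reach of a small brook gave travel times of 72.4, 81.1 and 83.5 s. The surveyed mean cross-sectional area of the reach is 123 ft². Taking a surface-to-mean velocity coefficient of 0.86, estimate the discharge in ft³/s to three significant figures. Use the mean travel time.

t̄ = (72.4 + 81.1 + 83.5) / 3 = 79 s
v_surface = L / t̄ = 128.4 / 79 = 1.625 ft/s
v_mean = 0.86 × 1.625 = 1.398 ft/s
Q = A × v_mean = 123 × 1.398 = 171.9 ft³/s

172 ft³/s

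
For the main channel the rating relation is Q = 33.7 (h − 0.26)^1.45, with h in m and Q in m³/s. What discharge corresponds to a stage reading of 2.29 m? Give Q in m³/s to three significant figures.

Q = 33.7 × (2.29 − 0.26)^1.45 = 33.7 × 2.03^1.45 = 94.08 m³/s

94.1 m³/s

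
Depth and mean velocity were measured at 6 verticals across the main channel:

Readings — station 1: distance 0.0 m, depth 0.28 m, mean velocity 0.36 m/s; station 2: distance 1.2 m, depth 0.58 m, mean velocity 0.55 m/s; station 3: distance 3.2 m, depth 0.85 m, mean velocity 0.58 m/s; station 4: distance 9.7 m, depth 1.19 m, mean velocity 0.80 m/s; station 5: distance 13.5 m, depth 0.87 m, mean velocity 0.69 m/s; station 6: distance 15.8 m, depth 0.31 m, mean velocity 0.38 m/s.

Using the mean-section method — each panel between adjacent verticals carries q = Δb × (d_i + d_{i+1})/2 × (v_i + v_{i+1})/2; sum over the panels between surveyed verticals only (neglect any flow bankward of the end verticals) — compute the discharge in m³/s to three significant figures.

Panel 1-2: Δb = 1.2 m, d̄ = (0.28+0.58)/2 = 0.43, v̄ = (0.36+0.55)/2 = 0.455 → q = 1.2×0.43×0.455 = 0.2348 m³/s
Panel 2-3: Δb = 2 m, d̄ = (0.58+0.85)/2 = 0.715, v̄ = (0.55+0.58)/2 = 0.565 → q = 2×0.715×0.565 = 0.8080 m³/s
Panel 3-4: Δb = 6.5 m, d̄ = (0.85+1.19)/2 = 1.02, v̄ = (0.58+0.80)/2 = 0.69 → q = 6.5×1.02×0.69 = 4.575 m³/s
Panel 4-5: Δb = 3.8 m, d̄ = (1.19+0.87)/2 = 1.03, v̄ = (0.80+0.69)/2 = 0.745 → q = 3.8×1.03×0.745 = 2.916 m³/s
Panel 5-6: Δb = 2.3 m, d̄ = (0.87+0.31)/2 = 0.59, v̄ = (0.69+0.38)/2 = 0.535 → q = 2.3×0.59×0.535 = 0.7260 m³/s
Q = Σ q = 9.259 m³/s

9.26 m³/s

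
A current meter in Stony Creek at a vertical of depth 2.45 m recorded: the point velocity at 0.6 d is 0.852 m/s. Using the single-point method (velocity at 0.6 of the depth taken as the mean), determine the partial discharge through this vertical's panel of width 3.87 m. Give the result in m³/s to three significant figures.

8.08 m³/s

v̄ = v₀.₆ = 0.852 m/s
q = v̄ × d × w = 0.8520 × 2.45 × 3.87 = 8.078 m³/s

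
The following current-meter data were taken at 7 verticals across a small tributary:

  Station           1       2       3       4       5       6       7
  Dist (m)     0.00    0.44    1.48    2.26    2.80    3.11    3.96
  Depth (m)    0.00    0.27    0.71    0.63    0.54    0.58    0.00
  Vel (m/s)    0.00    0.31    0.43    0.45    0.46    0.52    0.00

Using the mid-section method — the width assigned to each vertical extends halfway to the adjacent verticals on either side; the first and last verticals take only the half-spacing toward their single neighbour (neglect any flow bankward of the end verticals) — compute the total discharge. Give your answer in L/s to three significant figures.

w_2 = (1.48 − 0.00)/2 = 0.74 m; q_2 = 0.31 × 0.27 × 0.74 = 0.06194 m³/s
w_3 = (2.26 − 0.44)/2 = 0.91 m; q_3 = 0.43 × 0.71 × 0.91 = 0.2778 m³/s
w_4 = (2.80 − 1.48)/2 = 0.66 m; q_4 = 0.45 × 0.63 × 0.66 = 0.1871 m³/s
w_5 = (3.11 − 2.26)/2 = 0.425 m; q_5 = 0.46 × 0.54 × 0.425 = 0.1056 m³/s
w_6 = (3.96 − 2.80)/2 = 0.58 m; q_6 = 0.52 × 0.58 × 0.58 = 0.1749 m³/s
Stations 1, 7 contribute zero (depth or velocity is 0).
Q = Σ qᵢ = 0.8074 m³/s
= 0.8074 × 1000 = 807.4 L/s

807 L/s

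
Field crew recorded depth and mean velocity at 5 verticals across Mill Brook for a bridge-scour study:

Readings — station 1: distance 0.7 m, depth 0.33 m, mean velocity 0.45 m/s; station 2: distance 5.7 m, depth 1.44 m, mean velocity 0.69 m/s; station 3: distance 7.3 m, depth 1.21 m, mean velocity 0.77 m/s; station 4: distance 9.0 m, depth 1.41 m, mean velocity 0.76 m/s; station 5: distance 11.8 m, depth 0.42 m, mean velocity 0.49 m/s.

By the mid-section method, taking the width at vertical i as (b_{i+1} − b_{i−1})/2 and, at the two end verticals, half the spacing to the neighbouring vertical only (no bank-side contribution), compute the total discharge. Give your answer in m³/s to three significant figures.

w_1 = (5.7 − 0.7)/2 = 2.5 m; q_1 = 0.45 × 0.33 × 2.5 = 0.3713 m³/s
w_2 = (7.3 − 0.7)/2 = 3.3 m; q_2 = 0.69 × 1.44 × 3.3 = 3.279 m³/s
w_3 = (9.0 − 5.7)/2 = 1.65 m; q_3 = 0.77 × 1.21 × 1.65 = 1.537 m³/s
w_4 = (11.8 − 7.3)/2 = 2.25 m; q_4 = 0.76 × 1.41 × 2.25 = 2.411 m³/s
w_5 = (11.8 − 9.0)/2 = 1.4 m; q_5 = 0.49 × 0.42 × 1.4 = 0.2881 m³/s
Q = Σ qᵢ = 7.887 m³/s

7.89 m³/s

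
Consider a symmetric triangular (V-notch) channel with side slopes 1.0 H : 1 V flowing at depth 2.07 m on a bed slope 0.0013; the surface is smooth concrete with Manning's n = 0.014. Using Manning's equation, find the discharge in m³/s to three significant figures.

8.96 m³/s

A = z·y² = 1.0×2.07² = 4.285 m²
P = 2y√(1+z²) = 2×2.07×√(1+1.0²) = 5.855 m
R = A/P = 4.285/5.855 = 0.7319 m
Q = (1/n)·A·R^(2/3)·S^(1/2) = (1/0.014) × 4.285 × 0.7319^(2/3) × 0.0013^(1/2) = 8.962 m³/s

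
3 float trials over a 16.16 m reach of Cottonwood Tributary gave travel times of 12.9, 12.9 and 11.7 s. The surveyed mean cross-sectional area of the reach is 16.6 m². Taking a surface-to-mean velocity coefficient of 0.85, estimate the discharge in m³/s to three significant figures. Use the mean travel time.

18.2 m³/s

t̄ = (12.9 + 12.9 + 11.7) / 3 = 12.5 s
v_surface = L / t̄ = 16.16 / 12.5 = 1.293 m/s
v_mean = 0.85 × 1.293 = 1.099 m/s
Q = A × v_mean = 16.6 × 1.099 = 18.24 m³/s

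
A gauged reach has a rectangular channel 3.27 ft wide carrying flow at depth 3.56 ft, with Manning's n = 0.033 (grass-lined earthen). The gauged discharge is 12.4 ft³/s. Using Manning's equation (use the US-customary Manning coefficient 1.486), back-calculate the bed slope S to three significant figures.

0.000481

A = b·y = 3.27 × 3.56 = 11.64 ft²
P = b + 2y = 3.27 + 2×3.56 = 10.39 ft
R = A/P = 11.64/10.39 = 1.120 ft
S = (Q·n / (1.486·A·R^(2/3)))² = (12.4×0.033 / (1.486×11.64×1.079))² = 0.0004808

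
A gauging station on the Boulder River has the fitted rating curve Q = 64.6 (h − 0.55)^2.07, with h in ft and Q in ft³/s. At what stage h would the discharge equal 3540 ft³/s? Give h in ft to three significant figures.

7.47 ft

h − h₀ = (Q/C)^(1/b) = (3540/64.6)^(1/2.07) = 6.918 ft
h = 0.55 + 6.918 = 7.468 ft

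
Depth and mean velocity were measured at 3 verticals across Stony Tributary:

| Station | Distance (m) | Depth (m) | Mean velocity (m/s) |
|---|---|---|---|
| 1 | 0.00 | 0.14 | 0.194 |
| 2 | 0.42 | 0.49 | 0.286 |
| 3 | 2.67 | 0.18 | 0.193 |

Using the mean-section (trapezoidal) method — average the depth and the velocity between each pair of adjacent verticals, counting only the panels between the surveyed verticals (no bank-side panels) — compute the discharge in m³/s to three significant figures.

0.212 m³/s

Panel 1-2: Δb = 0.42 m, d̄ = (0.14+0.49)/2 = 0.315, v̄ = (0.194+0.286)/2 = 0.24 → q = 0.42×0.315×0.24 = 0.03175 m³/s
Panel 2-3: Δb = 2.25 m, d̄ = (0.49+0.18)/2 = 0.335, v̄ = (0.286+0.193)/2 = 0.2395 → q = 2.25×0.335×0.2395 = 0.1805 m³/s
Q = Σ q = 0.2123 m³/s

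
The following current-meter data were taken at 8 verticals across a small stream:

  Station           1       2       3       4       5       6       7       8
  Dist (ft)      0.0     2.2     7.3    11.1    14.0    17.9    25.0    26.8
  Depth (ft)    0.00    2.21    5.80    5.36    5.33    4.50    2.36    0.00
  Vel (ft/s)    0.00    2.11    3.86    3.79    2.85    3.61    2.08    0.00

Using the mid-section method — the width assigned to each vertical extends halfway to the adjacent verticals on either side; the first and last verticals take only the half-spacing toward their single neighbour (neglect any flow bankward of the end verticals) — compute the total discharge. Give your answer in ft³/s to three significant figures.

348 ft³/s

w_2 = (7.3 − 0.0)/2 = 3.65 ft; q_2 = 2.11 × 2.21 × 3.65 = 17.02 ft³/s
w_3 = (11.1 − 2.2)/2 = 4.45 ft; q_3 = 3.86 × 5.80 × 4.45 = 99.63 ft³/s
w_4 = (14.0 − 7.3)/2 = 3.35 ft; q_4 = 3.79 × 5.36 × 3.35 = 68.05 ft³/s
w_5 = (17.9 − 11.1)/2 = 3.4 ft; q_5 = 2.85 × 5.33 × 3.4 = 51.65 ft³/s
w_6 = (25.0 − 14.0)/2 = 5.5 ft; q_6 = 3.61 × 4.50 × 5.5 = 89.35 ft³/s
w_7 = (26.8 − 17.9)/2 = 4.45 ft; q_7 = 2.08 × 2.36 × 4.45 = 21.84 ft³/s
Stations 1, 8 contribute zero (depth or velocity is 0).
Q = Σ qᵢ = 347.5 ft³/s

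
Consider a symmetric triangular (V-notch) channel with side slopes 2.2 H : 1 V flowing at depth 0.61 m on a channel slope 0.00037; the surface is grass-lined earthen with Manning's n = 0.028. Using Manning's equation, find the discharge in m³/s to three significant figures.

0.239 m³/s

A = z·y² = 2.2×0.61² = 0.8186 m²
P = 2y√(1+z²) = 2×0.61×√(1+2.2²) = 2.948 m
R = A/P = 0.8186/2.948 = 0.2777 m
Q = (1/n)·A·R^(2/3)·S^(1/2) = (1/0.028) × 0.8186 × 0.2777^(2/3) × 0.00037^(1/2) = 0.2394 m³/s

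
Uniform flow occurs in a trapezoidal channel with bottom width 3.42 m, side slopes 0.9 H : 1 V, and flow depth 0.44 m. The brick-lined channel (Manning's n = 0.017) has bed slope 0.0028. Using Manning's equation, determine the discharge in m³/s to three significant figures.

A = (b + z·y)·y = (3.42 + 0.9×0.44)×0.44 = 1.679 m²
P = b + 2y√(1+z²) = 3.42 + 2×0.44×√(1+0.9²) = 4.604 m
R = A/P = 1.679/4.604 = 0.3647 m
Q = (1/n)·A·R^(2/3)·S^(1/2) = (1/0.017) × 1.679 × 0.3647^(2/3) × 0.0028^(1/2) = 2.668 m³/s

2.67 m³/s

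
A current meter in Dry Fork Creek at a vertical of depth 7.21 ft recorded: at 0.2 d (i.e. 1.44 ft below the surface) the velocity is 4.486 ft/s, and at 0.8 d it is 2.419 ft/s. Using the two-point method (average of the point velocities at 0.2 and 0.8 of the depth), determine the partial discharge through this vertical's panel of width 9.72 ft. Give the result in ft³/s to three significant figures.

242 ft³/s

v̄ = (4.486 + 2.419) / 2 = 3.453 ft/s
q = v̄ × d × w = 3.453 × 7.21 × 9.72 = 242.0 ft³/s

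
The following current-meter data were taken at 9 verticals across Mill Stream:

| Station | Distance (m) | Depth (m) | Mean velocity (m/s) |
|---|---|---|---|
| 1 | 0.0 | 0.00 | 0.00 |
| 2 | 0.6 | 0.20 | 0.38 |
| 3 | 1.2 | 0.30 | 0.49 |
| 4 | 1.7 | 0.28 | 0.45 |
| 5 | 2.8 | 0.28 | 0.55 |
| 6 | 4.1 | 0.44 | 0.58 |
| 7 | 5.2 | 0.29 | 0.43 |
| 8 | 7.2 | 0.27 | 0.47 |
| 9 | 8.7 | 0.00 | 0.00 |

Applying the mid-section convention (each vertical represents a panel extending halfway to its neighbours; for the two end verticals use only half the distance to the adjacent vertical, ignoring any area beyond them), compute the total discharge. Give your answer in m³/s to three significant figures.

1.13 m³/s

w_2 = (1.2 − 0.0)/2 = 0.6 m; q_2 = 0.38 × 0.20 × 0.6 = 0.04560 m³/s
w_3 = (1.7 − 0.6)/2 = 0.55 m; q_3 = 0.49 × 0.30 × 0.55 = 0.08085 m³/s
w_4 = (2.8 − 1.2)/2 = 0.8 m; q_4 = 0.45 × 0.28 × 0.8 = 0.1008 m³/s
w_5 = (4.1 − 1.7)/2 = 1.2 m; q_5 = 0.55 × 0.28 × 1.2 = 0.1848 m³/s
w_6 = (5.2 − 2.8)/2 = 1.2 m; q_6 = 0.58 × 0.44 × 1.2 = 0.3062 m³/s
w_7 = (7.2 − 4.1)/2 = 1.55 m; q_7 = 0.43 × 0.29 × 1.55 = 0.1933 m³/s
w_8 = (8.7 − 5.2)/2 = 1.75 m; q_8 = 0.47 × 0.27 × 1.75 = 0.2221 m³/s
Stations 1, 9 contribute zero (depth or velocity is 0).
Q = Σ qᵢ = 1.134 m³/s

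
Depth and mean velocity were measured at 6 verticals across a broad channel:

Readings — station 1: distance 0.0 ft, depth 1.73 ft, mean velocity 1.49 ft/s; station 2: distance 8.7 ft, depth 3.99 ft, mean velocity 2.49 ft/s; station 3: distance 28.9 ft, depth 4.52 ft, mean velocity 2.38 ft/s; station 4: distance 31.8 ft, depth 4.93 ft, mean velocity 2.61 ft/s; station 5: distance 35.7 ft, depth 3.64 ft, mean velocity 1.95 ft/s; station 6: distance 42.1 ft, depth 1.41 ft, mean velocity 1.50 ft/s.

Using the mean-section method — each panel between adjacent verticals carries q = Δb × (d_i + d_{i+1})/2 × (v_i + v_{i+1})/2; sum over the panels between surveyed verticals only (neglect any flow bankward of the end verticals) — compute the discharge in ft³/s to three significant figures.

Panel 1-2: Δb = 8.7 ft, d̄ = (1.73+3.99)/2 = 2.86, v̄ = (1.49+2.49)/2 = 1.99 → q = 8.7×2.86×1.99 = 49.52 ft³/s
Panel 2-3: Δb = 20.2 ft, d̄ = (3.99+4.52)/2 = 4.255, v̄ = (2.49+2.38)/2 = 2.435 → q = 20.2×4.255×2.435 = 209.3 ft³/s
Panel 3-4: Δb = 2.9 ft, d̄ = (4.52+4.93)/2 = 4.725, v̄ = (2.38+2.61)/2 = 2.495 → q = 2.9×4.725×2.495 = 34.19 ft³/s
Panel 4-5: Δb = 3.9 ft, d̄ = (4.93+3.64)/2 = 4.285, v̄ = (2.61+1.95)/2 = 2.28 → q = 3.9×4.285×2.28 = 38.10 ft³/s
Panel 5-6: Δb = 6.4 ft, d̄ = (3.64+1.41)/2 = 2.525, v̄ = (1.95+1.50)/2 = 1.725 → q = 6.4×2.525×1.725 = 27.88 ft³/s
Q = Σ q = 359.0 ft³/s

359 ft³/s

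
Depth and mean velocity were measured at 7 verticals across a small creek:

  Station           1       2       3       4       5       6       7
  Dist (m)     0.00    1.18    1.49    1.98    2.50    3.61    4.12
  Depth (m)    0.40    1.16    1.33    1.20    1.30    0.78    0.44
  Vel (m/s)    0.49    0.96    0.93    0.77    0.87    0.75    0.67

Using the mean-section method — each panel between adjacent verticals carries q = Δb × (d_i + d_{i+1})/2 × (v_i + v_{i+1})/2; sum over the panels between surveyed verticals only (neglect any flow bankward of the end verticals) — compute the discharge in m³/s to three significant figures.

Panel 1-2: Δb = 1.18 m, d̄ = (0.40+1.16)/2 = 0.78, v̄ = (0.49+0.96)/2 = 0.725 → q = 1.18×0.78×0.725 = 0.6673 m³/s
Panel 2-3: Δb = 0.31 m, d̄ = (1.16+1.33)/2 = 1.245, v̄ = (0.96+0.93)/2 = 0.945 → q = 0.31×1.245×0.945 = 0.3647 m³/s
Panel 3-4: Δb = 0.49 m, d̄ = (1.33+1.20)/2 = 1.265, v̄ = (0.93+0.77)/2 = 0.85 → q = 0.49×1.265×0.85 = 0.5269 m³/s
Panel 4-5: Δb = 0.52 m, d̄ = (1.20+1.30)/2 = 1.25, v̄ = (0.77+0.87)/2 = 0.82 → q = 0.52×1.25×0.82 = 0.5330 m³/s
Panel 5-6: Δb = 1.11 m, d̄ = (1.30+0.78)/2 = 1.04, v̄ = (0.87+0.75)/2 = 0.81 → q = 1.11×1.04×0.81 = 0.9351 m³/s
Panel 6-7: Δb = 0.51 m, d̄ = (0.78+0.44)/2 = 0.61, v̄ = (0.75+0.67)/2 = 0.71 → q = 0.51×0.61×0.71 = 0.2209 m³/s
Q = Σ q = 3.248 m³/s

3.25 m³/s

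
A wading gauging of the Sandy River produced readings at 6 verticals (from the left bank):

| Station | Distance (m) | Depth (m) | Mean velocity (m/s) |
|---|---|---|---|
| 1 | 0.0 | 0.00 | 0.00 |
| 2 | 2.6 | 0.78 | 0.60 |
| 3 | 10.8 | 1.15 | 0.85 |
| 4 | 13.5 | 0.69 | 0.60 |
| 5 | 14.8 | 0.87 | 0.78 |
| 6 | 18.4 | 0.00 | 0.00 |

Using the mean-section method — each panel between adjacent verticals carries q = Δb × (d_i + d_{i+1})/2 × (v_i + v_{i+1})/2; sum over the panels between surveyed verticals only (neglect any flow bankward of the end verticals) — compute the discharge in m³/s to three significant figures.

Panel 1-2: Δb = 2.6 m, d̄ = (0.00+0.78)/2 = 0.39, v̄ = (0.00+0.60)/2 = 0.3 → q = 2.6×0.39×0.3 = 0.3042 m³/s
Panel 2-3: Δb = 8.2 m, d̄ = (0.78+1.15)/2 = 0.965, v̄ = (0.60+0.85)/2 = 0.725 → q = 8.2×0.965×0.725 = 5.737 m³/s
Panel 3-4: Δb = 2.7 m, d̄ = (1.15+0.69)/2 = 0.92, v̄ = (0.85+0.60)/2 = 0.725 → q = 2.7×0.92×0.725 = 1.801 m³/s
Panel 4-5: Δb = 1.3 m, d̄ = (0.69+0.87)/2 = 0.78, v̄ = (0.60+0.78)/2 = 0.69 → q = 1.3×0.78×0.69 = 0.6997 m³/s
Panel 5-6: Δb = 3.6 m, d̄ = (0.87+0.00)/2 = 0.435, v̄ = (0.78+0.00)/2 = 0.39 → q = 3.6×0.435×0.39 = 0.6107 m³/s
Q = Σ q = 9.152 m³/s

9.15 m³/s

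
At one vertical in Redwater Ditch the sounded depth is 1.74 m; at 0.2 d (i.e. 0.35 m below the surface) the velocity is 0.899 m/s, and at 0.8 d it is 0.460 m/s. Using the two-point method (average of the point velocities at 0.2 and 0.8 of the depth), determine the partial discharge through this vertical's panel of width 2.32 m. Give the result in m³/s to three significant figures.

2.74 m³/s

v̄ = (0.899 + 0.460) / 2 = 0.6795 m/s
q = v̄ × d × w = 0.6795 × 1.74 × 2.32 = 2.743 m³/s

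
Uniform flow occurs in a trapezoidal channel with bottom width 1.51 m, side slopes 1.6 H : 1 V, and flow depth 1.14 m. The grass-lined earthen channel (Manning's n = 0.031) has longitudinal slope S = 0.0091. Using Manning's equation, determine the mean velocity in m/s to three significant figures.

2.32 m/s

A = (b + z·y)·y = (1.51 + 1.6×1.14)×1.14 = 3.801 m²
P = b + 2y√(1+z²) = 1.51 + 2×1.14×√(1+1.6²) = 5.812 m
R = A/P = 3.801/5.812 = 0.6540 m
Q = (1/n)·A·R^(2/3)·S^(1/2) = (1/0.031) × 3.801 × 0.6540^(2/3) × 0.0091^(1/2) = 8.812 m³/s
V = Q/A = 8.812/3.801 = 2.318 m/s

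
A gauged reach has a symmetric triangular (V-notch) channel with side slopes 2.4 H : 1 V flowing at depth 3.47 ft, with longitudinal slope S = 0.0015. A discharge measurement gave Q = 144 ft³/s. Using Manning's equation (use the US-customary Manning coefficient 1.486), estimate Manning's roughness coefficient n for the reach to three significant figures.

0.0158

A = z·y² = 2.4×3.47² = 28.90 ft²
P = 2y√(1+z²) = 2×3.47×√(1+2.4²) = 18.04 ft
R = A/P = 28.90/18.04 = 1.602 ft
n = (1.486/Q)·A·R^(2/3)·S^(1/2) = (1.486/144) × 28.90 × 1.369 × 0.03873 = 0.01581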